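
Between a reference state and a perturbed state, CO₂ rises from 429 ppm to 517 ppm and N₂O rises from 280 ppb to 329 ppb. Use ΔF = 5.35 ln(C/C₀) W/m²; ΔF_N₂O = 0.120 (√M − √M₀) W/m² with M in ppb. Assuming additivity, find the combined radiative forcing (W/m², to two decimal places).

ΔF = 1.17 W/m²

CO₂: 5.35 × ln(517/429) = 5.35 × ln(1.20513) = 5.35 × 0.18659 = 0.9983 W/m².
N₂O: 0.120 × (√329 − √280) = 0.120 × (18.1384 − 16.7332) = 0.120 × 1.4052 = 0.1686 W/m².
Total ΔF = 0.9983 + 0.1686 = 1.1669 W/m².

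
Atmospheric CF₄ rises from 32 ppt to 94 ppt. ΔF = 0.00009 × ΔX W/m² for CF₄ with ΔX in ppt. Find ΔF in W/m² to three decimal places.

ΔF = 0.006 W/m²

CF₄: ΔF = 0.00009 × (94 − 32) = 0.00009 × 62 = 0.0056 W/m².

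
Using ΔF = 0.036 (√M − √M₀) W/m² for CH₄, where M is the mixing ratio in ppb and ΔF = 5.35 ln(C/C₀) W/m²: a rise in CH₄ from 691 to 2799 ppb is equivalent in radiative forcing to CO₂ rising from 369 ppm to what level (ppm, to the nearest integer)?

C ≈ 441 ppm

CH₄ forcing: 0.036 × (√2799 − √691) = 0.036 × (52.9056 − 26.2869) = 0.036 × 26.6187 = 0.95827 W/m².
Set 5.35 ln(C/369) = 0.95827: ln(C/369) = 0.95827/5.35 = 0.17912, so C = 369 × e^0.17912 = 369 × 1.19616 = 441.38 ppm.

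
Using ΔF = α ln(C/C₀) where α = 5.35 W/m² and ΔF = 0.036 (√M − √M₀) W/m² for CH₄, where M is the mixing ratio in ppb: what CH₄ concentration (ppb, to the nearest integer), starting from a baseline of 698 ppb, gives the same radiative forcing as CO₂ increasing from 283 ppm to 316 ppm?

CO₂ forcing: 5.35 × ln(316/283) = 5.35 × 0.110295 = 0.59008 W/m².
Set 0.036(√M − √698) = 0.59008: √M = 0.59008/0.036 + √698 = 16.3911 + 26.4197 = 42.8108.
M = (42.8108)² = 1832.76 ppb.

M ≈ 1833 ppb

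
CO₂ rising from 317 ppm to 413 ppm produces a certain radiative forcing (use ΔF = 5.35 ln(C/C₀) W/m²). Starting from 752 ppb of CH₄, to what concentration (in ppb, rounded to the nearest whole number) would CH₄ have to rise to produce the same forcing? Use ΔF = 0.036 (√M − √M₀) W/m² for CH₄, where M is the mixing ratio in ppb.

CO₂ forcing: 5.35 × ln(413/317) = 5.35 × 0.264546 = 1.41532 W/m².
Set 0.036(√M − √752) = 1.41532: √M = 1.41532/0.036 + √752 = 39.3144 + 27.4226 = 66.7370.
M = (66.7370)² = 4453.83 ppb.

M ≈ 4454 ppb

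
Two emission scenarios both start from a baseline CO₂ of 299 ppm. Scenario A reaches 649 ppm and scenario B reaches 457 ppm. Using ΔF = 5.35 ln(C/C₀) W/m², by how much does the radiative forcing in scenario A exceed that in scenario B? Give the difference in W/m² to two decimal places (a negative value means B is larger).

ΔF_A = 5.35 ln(649/299) = 5.35 × 0.77499 = 4.1462 W/m².
ΔF_B = 5.35 ln(457/299) = 5.35 × 0.42424 = 2.2697 W/m².
Difference: 4.1462 − 2.2697 = 1.8765 W/m².

ΔF_A − ΔF_B = 1.88 W/m²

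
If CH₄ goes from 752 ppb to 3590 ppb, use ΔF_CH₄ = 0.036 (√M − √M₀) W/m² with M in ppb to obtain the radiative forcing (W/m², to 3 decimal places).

ΔF = 1.170 W/m²

CH₄: 0.036 × (√3590 − √752) = 0.036 × (59.9166 − 27.4226) = 0.036 × 32.4940 = 1.1698 W/m².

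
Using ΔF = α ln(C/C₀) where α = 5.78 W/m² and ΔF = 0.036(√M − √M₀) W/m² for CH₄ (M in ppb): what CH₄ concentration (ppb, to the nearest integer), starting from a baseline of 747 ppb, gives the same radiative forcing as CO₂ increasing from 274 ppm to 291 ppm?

CO₂ forcing: 5.78 × ln(291/274) = 5.78 × 0.060195 = 0.34793 W/m².
Set 0.036(√M − √747) = 0.34793: √M = 0.34793/0.036 + √747 = 9.6647 + 27.3313 = 36.9960.
M = (36.9960)² = 1368.70 ppb.

M ≈ 1369 ppb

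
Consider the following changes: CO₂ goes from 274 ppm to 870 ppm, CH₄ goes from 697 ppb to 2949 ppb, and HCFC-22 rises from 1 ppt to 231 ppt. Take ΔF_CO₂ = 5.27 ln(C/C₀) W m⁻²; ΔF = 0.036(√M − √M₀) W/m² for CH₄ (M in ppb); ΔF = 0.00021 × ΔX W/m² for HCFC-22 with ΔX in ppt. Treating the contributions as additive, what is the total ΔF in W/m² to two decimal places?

CO₂: 5.27 × ln(870/274) = 5.27 × ln(3.17518) = 5.27 × 1.15536 = 6.0887 W/m².
CH₄: 0.036 × (√2949 − √697) = 0.036 × (54.3047 − 26.4008) = 0.036 × 27.9039 = 1.0045 W/m².
HCFC-22: ΔF = 0.00021 × (231 − 1) = 0.00021 × 230 = 0.0483 W/m².
Total ΔF = 6.0887 + 1.0045 + 0.0483 = 7.1415 W/m².

ΔF = 7.14 W/m²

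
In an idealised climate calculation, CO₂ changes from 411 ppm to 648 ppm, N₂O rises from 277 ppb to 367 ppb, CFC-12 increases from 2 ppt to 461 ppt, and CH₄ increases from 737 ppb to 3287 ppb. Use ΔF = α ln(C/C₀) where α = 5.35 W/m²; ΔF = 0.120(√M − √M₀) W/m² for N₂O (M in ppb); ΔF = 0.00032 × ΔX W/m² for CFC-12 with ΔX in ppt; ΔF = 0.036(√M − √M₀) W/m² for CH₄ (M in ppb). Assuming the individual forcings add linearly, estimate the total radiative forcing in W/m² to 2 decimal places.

ΔF = 3.97 W/m²

CO₂: 5.35 × ln(648/411) = 5.35 × ln(1.57664) = 5.35 × 0.45530 = 2.4359 W/m².
N₂O: 0.120 × (√367 − √277) = 0.120 × (19.1572 − 16.6433) = 0.120 × 2.5139 = 0.3017 W/m².
CFC-12: ΔF = 0.00032 × (461 − 2) = 0.00032 × 459 = 0.1469 W/m².
CH₄: 0.036 × (√3287 − √737) = 0.036 × (57.3324 − 27.1477) = 0.036 × 30.1847 = 1.0866 W/m².
Total ΔF = 2.4359 + 0.3017 + 0.1469 + 1.0866 = 3.9711 W/m².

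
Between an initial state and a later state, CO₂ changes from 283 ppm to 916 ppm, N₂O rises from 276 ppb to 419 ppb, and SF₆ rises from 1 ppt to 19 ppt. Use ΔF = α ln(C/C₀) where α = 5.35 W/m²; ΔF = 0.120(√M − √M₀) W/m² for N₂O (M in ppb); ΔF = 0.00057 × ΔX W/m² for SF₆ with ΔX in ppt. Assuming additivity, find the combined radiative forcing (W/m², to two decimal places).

ΔF = 6.76 W/m²

CO₂: 5.35 × ln(916/283) = 5.35 × ln(3.23675) = 5.35 × 1.17457 = 6.2839 W/m².
N₂O: 0.120 × (√419 − √276) = 0.120 × (20.4695 − 16.6132) = 0.120 × 3.8563 = 0.4628 W/m².
SF₆: ΔF = 0.00057 × (19 − 1) = 0.00057 × 18 = 0.0103 W/m².
Total ΔF = 6.2839 + 0.4628 + 0.0103 = 6.7570 W/m².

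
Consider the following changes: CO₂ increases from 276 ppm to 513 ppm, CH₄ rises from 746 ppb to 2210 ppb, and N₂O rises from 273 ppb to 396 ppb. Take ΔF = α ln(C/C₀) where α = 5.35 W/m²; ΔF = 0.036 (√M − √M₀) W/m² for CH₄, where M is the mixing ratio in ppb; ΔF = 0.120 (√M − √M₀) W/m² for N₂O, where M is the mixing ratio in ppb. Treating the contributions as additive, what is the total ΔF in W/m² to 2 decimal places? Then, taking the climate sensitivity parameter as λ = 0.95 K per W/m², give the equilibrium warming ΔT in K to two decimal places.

ΔF = 4.43 W/m²; ΔT = 4.21 K

CO₂: 5.35 × ln(513/276) = 5.35 × ln(1.85870) = 5.35 × 0.61988 = 3.3164 W/m².
CH₄: 0.036 × (√2210 − √746) = 0.036 × (47.0106 − 27.3130) = 0.036 × 19.6976 = 0.7091 W/m².
N₂O: 0.120 × (√396 − √273) = 0.120 × (19.8997 − 16.5227) = 0.120 × 3.3770 = 0.4052 W/m².
Total ΔF = 3.3164 + 0.7091 + 0.4052 = 4.4307 W/m².
ΔT = λ ΔF = 0.95 × 4.43 = 4.2085 K.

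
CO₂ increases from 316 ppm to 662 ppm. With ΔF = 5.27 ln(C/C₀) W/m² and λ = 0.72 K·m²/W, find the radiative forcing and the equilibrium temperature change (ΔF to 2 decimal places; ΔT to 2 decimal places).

CO₂: 5.27 × ln(662/316) = 5.27 × ln(2.09494) = 5.27 × 0.73952 = 3.8973 W/m².
ΔT = λ ΔF = 0.72 × 3.90 = 2.8080 K.

ΔF = 3.90 W/m²; ΔT = 2.81 K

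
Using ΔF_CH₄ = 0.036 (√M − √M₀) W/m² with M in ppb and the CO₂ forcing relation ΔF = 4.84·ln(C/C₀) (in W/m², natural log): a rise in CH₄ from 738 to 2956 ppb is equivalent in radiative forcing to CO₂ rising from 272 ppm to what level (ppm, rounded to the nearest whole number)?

CH₄ forcing: 0.036 × (√2956 − √738) = 0.036 × (54.3691 − 27.1662) = 0.036 × 27.2029 = 0.97930 W/m².
Set 4.84 ln(C/272) = 0.97930: ln(C/272) = 0.97930/4.84 = 0.20233, so C = 272 × e^0.20233 = 272 × 1.22425 = 333.00 ppm.

C ≈ 333 ppm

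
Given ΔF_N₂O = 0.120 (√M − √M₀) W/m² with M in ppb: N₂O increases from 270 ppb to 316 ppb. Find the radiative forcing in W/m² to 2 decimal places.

ΔF = 0.16 W/m²

N₂O: 0.120 × (√316 − √270) = 0.120 × (17.7764 − 16.4317) = 0.120 × 1.3447 = 0.1614 W/m².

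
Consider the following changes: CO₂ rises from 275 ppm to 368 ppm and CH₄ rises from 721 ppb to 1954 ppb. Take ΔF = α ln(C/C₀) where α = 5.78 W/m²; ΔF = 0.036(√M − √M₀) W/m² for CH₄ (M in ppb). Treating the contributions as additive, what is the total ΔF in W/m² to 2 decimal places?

ΔF = 2.31 W/m²

CO₂: 5.78 × ln(368/275) = 5.78 × ln(1.33818) = 5.78 × 0.29131 = 1.6838 W/m².
CH₄: 0.036 × (√1954 − √721) = 0.036 × (44.2041 − 26.8514) = 0.036 × 17.3527 = 0.6247 W/m².
Total ΔF = 1.6838 + 0.6247 = 2.3085 W/m².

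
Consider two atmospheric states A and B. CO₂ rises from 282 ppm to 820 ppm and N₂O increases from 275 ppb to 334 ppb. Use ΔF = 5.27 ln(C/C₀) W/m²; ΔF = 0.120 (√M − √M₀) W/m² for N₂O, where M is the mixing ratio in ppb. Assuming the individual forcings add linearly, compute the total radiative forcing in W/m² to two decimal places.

ΔF = 5.83 W/m²

CO₂: 5.27 × ln(820/282) = 5.27 × ln(2.90780) = 5.27 × 1.06740 = 5.6252 W/m².
N₂O: 0.120 × (√334 − √275) = 0.120 × (18.2757 − 16.5831) = 0.120 × 1.6926 = 0.2031 W/m².
Total ΔF = 5.6252 + 0.2031 = 5.8283 W/m².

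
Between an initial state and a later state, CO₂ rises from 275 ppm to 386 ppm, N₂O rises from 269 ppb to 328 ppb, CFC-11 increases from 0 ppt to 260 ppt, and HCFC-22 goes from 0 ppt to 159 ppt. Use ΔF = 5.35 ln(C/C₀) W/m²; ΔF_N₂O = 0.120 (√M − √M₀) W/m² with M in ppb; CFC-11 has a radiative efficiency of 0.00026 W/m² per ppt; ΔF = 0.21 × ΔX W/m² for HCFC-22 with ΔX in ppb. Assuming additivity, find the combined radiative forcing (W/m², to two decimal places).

ΔF = 2.12 W/m²

CO₂: 5.35 × ln(386/275) = 5.35 × ln(1.40364) = 5.35 × 0.33907 = 1.8140 W/m².
N₂O: 0.120 × (√328 − √269) = 0.120 × (18.1108 − 16.4012) = 0.120 × 1.7096 = 0.2052 W/m².
CFC-11: ΔF = 0.00026 × (260 − 0) = 0.00026 × 260 = 0.0676 W/m².
HCFC-22: Δ = 159 − 0 = 159 ppt = 0.159 ppb; ΔF = 0.21 × 0.159 = 0.0334 W/m².
Total ΔF = 1.8140 + 0.2052 + 0.0676 + 0.0334 = 2.1202 W/m².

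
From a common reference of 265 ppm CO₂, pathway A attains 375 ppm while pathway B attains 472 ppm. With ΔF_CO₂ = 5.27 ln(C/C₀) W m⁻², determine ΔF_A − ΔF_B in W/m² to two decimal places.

ΔF_A = 5.27 ln(375/265) = 5.27 × 0.34720 = 1.8297 W/m².
ΔF_B = 5.27 ln(472/265) = 5.27 × 0.57725 = 3.0421 W/m².
Difference: 1.8297 − 3.0421 = -1.2124 W/m².
(Equivalently, ΔF_A − ΔF_B = 5.27 ln(375/472) = 5.27 × -0.23005 = -1.2124 W/m².)

ΔF_A − ΔF_B = -1.21 W/m²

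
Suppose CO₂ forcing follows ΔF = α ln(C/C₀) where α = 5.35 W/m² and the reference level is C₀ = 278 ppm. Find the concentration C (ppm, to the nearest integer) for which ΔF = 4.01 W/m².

C ≈ 588 ppm

Set 5.35 ln(C/278) = 4.01, so ln(C/278) = 4.01/5.35 = 0.74953.
Then C/278 = e^0.74953 = 2.11601, giving C = 278 × 2.11601 = 588.25 ppm.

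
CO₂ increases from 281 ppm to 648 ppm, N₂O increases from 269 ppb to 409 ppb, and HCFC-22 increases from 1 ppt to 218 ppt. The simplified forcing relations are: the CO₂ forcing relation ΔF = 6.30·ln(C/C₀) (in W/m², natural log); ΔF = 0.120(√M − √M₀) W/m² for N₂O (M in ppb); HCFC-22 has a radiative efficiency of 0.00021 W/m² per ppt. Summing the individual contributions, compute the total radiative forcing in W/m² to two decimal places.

CO₂: 6.30 × ln(648/281) = 6.30 × ln(2.30605) = 6.30 × 0.83554 = 5.2639 W/m².
N₂O: 0.120 × (√409 − √269) = 0.120 × (20.2237 − 16.4012) = 0.120 × 3.8225 = 0.4587 W/m².
HCFC-22: ΔF = 0.00021 × (218 − 1) = 0.00021 × 217 = 0.0456 W/m².
Total ΔF = 5.2639 + 0.4587 + 0.0456 = 5.7682 W/m².

ΔF = 5.77 W/m²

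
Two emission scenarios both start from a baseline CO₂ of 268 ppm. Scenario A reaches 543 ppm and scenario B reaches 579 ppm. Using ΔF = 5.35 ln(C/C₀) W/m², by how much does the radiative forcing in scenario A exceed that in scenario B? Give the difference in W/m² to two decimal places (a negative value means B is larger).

ΔF_A = 5.35 ln(543/268) = 5.35 × 0.70612 = 3.7777 W/m².
ΔF_B = 5.35 ln(579/268) = 5.35 × 0.77032 = 4.1212 W/m².
Difference: 3.7777 − 4.1212 = -0.3435 W/m².

ΔF_A − ΔF_B = -0.34 W/m²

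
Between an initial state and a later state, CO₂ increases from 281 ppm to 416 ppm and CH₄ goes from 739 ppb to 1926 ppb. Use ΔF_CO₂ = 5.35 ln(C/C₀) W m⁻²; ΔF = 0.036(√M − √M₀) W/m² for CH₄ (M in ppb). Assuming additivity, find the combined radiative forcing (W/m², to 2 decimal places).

ΔF = 2.70 W/m²

CO₂: 5.35 × ln(416/281) = 5.35 × ln(1.48043) = 5.35 × 0.39233 = 2.0990 W/m².
CH₄: 0.036 × (√1926 − √739) = 0.036 × (43.8862 − 27.1846) = 0.036 × 16.7016 = 0.6013 W/m².
Total ΔF = 2.0990 + 0.6013 = 2.7003 W/m².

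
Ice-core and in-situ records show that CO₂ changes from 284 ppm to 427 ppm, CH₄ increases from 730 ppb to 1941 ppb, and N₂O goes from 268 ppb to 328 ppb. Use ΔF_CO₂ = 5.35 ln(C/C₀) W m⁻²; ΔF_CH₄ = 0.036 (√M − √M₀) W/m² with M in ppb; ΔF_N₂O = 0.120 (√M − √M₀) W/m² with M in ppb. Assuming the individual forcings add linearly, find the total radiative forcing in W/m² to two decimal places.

CO₂: 5.35 × ln(427/284) = 5.35 × ln(1.50352) = 5.35 × 0.40781 = 2.1818 W/m².
CH₄: 0.036 × (√1941 − √730) = 0.036 × (44.0568 − 27.0185) = 0.036 × 17.0383 = 0.6134 W/m².
N₂O: 0.120 × (√328 − √268) = 0.120 × (18.1108 − 16.3707) = 0.120 × 1.7401 = 0.2088 W/m².
Total ΔF = 2.1818 + 0.6134 + 0.2088 = 3.0040 W/m².

ΔF = 3.00 W/m²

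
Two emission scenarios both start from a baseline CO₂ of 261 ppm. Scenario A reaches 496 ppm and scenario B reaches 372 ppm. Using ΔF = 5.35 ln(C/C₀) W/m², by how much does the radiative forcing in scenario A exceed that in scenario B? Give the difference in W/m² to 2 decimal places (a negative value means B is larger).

ΔF_A − ΔF_B = 1.54 W/m²

ΔF_A = 5.35 ln(496/261) = 5.35 × 0.64206 = 3.4350 W/m².
ΔF_B = 5.35 ln(372/261) = 5.35 × 0.35437 = 1.8959 W/m².
Difference: 3.4350 − 1.8959 = 1.5391 W/m².
(Equivalently, ΔF_A − ΔF_B = 5.35 ln(496/372) = 5.35 × 0.28768 = 1.5391 W/m².)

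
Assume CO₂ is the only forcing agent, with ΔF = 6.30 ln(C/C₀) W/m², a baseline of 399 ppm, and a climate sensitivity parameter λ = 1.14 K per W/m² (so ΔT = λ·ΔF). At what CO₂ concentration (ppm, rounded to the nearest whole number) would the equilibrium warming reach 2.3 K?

C ≈ 550 ppm

Required forcing: ΔF = ΔT/λ = 2.3/1.14 = 2.0175 W/m².
Then ln(C/399) = ΔF/6.30 = 2.0175/6.30 = 0.32024.
So C = 399 × e^0.32024 = 399 × 1.37746 = 549.61 ppm.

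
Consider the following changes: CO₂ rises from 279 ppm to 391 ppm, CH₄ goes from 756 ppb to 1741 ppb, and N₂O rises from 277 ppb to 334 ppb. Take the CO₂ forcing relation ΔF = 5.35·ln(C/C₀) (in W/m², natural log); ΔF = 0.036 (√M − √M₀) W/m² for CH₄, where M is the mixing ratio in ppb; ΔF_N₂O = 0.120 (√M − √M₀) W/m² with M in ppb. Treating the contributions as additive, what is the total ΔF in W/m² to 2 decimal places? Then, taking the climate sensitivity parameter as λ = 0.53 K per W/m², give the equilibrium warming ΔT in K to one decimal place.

ΔF = 2.51 W/m²; ΔT = 1.3 K

CO₂: 5.35 × ln(391/279) = 5.35 × ln(1.40143) = 5.35 × 0.33749 = 1.8056 W/m².
CH₄: 0.036 × (√1741 − √756) = 0.036 × (41.7253 − 27.4955) = 0.036 × 14.2298 = 0.5123 W/m².
N₂O: 0.120 × (√334 − √277) = 0.120 × (18.2757 − 16.6433) = 0.120 × 1.6324 = 0.1959 W/m².
Total ΔF = 1.8056 + 0.5123 + 0.1959 = 2.5138 W/m².
ΔT = λ ΔF = 0.53 × 2.51 = 1.3303 K.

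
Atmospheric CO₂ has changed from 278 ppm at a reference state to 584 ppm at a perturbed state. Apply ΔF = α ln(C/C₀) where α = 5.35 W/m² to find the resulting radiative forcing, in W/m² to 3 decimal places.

ΔF = 3.971 W/m²

CO₂: 5.35 × ln(584/278) = 5.35 × ln(2.10072) = 5.35 × 0.74228 = 3.9712 W/m².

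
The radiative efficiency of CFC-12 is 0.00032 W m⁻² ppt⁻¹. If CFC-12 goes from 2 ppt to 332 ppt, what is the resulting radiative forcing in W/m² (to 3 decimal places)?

CFC-12: ΔF = 0.00032 × (332 − 2) = 0.00032 × 330 = 0.1056 W/m².

ΔF = 0.106 W/m²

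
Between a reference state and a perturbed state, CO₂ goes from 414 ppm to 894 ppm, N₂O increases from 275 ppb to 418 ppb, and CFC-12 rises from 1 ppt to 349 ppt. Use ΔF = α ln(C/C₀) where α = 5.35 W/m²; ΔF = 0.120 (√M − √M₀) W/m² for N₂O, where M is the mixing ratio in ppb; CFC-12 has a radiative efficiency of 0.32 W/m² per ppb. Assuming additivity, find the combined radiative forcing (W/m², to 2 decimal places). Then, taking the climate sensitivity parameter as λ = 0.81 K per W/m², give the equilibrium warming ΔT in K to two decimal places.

CO₂: 5.35 × ln(894/414) = 5.35 × ln(2.15942) = 5.35 × 0.76984 = 4.1186 W/m².
N₂O: 0.120 × (√418 − √275) = 0.120 × (20.4450 − 16.5831) = 0.120 × 3.8619 = 0.4634 W/m².
CFC-12: Δ = 349 − 1 = 348 ppt = 0.348 ppb; ΔF = 0.32 × 0.348 = 0.1114 W/m².
Total ΔF = 4.1186 + 0.4634 + 0.1114 = 4.6934 W/m².
ΔT = λ ΔF = 0.81 × 4.69 = 3.7989 K.

ΔF = 4.69 W/m²; ΔT = 3.80 K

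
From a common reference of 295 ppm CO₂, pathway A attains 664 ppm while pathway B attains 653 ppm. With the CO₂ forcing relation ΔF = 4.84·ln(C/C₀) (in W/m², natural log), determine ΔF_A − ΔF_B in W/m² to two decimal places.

ΔF_A − ΔF_B = 0.08 W/m²

ΔF_A = 4.84 ln(664/295) = 4.84 × 0.81131 = 3.9267 W/m².
ΔF_B = 4.84 ln(653/295) = 4.84 × 0.79460 = 3.8459 W/m².
Difference: 3.9267 − 3.8459 = 0.0808 W/m².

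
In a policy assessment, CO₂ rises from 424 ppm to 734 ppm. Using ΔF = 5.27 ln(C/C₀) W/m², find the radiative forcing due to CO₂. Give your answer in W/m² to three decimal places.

ΔF = 2.892 W/m²

CO₂ absorption bands are partially saturated, so forcing scales with the logarithm of the concentration ratio.
CO₂: 5.27 × ln(734/424) = 5.27 × ln(1.73113) = 5.27 × 0.54877 = 2.8920 W/m².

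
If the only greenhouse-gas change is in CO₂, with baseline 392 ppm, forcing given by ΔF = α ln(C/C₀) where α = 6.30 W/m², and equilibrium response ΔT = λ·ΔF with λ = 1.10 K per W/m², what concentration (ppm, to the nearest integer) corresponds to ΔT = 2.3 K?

C ≈ 546 ppm

Required forcing: ΔF = ΔT/λ = 2.3/1.10 = 2.0909 W/m².
Then ln(C/392) = ΔF/6.30 = 2.0909/6.30 = 0.33189.
So C = 392 × e^0.33189 = 392 × 1.39360 = 546.29 ppm.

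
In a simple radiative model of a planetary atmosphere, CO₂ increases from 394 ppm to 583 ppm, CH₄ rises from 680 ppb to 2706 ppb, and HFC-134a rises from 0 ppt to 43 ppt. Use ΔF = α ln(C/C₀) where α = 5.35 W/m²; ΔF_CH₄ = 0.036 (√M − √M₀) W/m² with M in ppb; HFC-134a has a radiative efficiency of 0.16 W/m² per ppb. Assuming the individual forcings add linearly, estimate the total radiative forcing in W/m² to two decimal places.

CO₂: 5.35 × ln(583/394) = 5.35 × ln(1.47970) = 5.35 × 0.39184 = 2.0963 W/m².
CH₄: 0.036 × (√2706 − √680) = 0.036 × (52.0192 − 26.0768) = 0.036 × 25.9424 = 0.9339 W/m².
HFC-134a: Δ = 43 − 0 = 43 ppt = 0.043 ppb; ΔF = 0.16 × 0.043 = 0.0069 W/m².
Total ΔF = 2.0963 + 0.9339 + 0.0069 = 3.0371 W/m².

ΔF = 3.04 W/m²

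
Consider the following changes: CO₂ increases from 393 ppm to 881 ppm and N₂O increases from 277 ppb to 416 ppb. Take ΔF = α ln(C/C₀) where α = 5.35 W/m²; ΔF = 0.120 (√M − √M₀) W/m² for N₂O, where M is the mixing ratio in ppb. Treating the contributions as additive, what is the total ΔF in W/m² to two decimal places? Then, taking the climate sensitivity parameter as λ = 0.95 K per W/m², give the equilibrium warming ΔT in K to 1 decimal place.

CO₂: 5.35 × ln(881/393) = 5.35 × ln(2.24173) = 5.35 × 0.80725 = 4.3188 W/m².
N₂O: 0.120 × (√416 − √277) = 0.120 × (20.3961 − 16.6433) = 0.120 × 3.7528 = 0.4503 W/m².
Total ΔF = 4.3188 + 0.4503 = 4.7691 W/m².
ΔT = λ ΔF = 0.95 × 4.77 = 4.5315 K.

ΔF = 4.77 W/m²; ΔT = 4.5 K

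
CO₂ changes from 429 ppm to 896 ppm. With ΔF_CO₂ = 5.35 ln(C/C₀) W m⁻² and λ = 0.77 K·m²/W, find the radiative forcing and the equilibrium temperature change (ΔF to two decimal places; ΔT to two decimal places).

CO₂: 5.35 × ln(896/429) = 5.35 × ln(2.08858) = 5.35 × 0.73648 = 3.9402 W/m².
ΔT = λ ΔF = 0.77 × 3.94 = 3.0338 K.

ΔF = 3.94 W/m²; ΔT = 3.03 K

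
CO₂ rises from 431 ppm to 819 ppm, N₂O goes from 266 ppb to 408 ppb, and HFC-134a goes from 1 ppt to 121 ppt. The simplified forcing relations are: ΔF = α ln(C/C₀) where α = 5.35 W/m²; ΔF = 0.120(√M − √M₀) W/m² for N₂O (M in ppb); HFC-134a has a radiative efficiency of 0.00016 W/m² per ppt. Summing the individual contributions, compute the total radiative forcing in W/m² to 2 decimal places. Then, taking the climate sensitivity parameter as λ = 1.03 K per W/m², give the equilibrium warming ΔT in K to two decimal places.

CO₂: 5.35 × ln(819/431) = 5.35 × ln(1.90023) = 5.35 × 0.64197 = 3.4345 W/m².
N₂O: 0.120 × (√408 − √266) = 0.120 × (20.1990 − 16.3095) = 0.120 × 3.8895 = 0.4667 W/m².
HFC-134a: ΔF = 0.00016 × (121 − 1) = 0.00016 × 120 = 0.0192 W/m².
Total ΔF = 3.4345 + 0.4667 + 0.0192 = 3.9204 W/m².
ΔT = λ ΔF = 1.03 × 3.92 = 4.0376 K.

ΔF = 3.92 W/m²; ΔT = 4.04 K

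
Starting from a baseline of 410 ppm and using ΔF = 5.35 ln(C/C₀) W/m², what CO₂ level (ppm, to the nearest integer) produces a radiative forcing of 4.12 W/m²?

C ≈ 886 ppm

Set 5.35 ln(C/410) = 4.12, so ln(C/410) = 4.12/5.35 = 0.77009.
Then C/410 = e^0.77009 = 2.15996, giving C = 410 × 2.15996 = 885.58 ppm.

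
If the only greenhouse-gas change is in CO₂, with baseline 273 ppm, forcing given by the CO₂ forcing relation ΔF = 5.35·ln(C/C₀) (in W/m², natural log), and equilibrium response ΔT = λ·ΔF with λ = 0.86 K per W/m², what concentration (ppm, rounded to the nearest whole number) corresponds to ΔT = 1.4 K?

Required forcing: ΔF = ΔT/λ = 1.4/0.86 = 1.6279 W/m².
Then ln(C/273) = ΔF/5.35 = 1.6279/5.35 = 0.30428.
So C = 273 × e^0.30428 = 273 × 1.35565 = 370.09 ppm.

C ≈ 370 ppm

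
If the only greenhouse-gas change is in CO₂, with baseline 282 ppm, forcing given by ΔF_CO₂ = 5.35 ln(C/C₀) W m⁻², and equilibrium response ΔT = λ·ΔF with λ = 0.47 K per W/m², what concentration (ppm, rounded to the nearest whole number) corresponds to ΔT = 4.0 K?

C ≈ 1384 ppm

Required forcing: ΔF = ΔT/λ = 4.0/0.47 = 8.5106 W/m².
Then ln(C/282) = ΔF/5.35 = 8.5106/5.35 = 1.59077.
So C = 282 × e^1.59077 = 282 × 4.90753 = 1383.92 ppm.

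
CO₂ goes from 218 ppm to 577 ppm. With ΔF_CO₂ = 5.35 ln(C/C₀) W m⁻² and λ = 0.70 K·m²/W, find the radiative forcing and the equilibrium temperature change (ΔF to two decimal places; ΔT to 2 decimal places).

CO₂: 5.35 × ln(577/218) = 5.35 × ln(2.64679) = 5.35 × 0.97335 = 5.2074 W/m².
ΔT = λ ΔF = 0.70 × 5.21 = 3.6470 K.

ΔF = 5.21 W/m²; ΔT = 3.65 K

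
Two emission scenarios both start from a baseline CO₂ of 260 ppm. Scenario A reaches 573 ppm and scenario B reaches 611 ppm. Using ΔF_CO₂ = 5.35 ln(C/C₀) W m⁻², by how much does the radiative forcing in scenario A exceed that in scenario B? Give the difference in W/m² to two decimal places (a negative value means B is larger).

ΔF_A = 5.35 ln(573/260) = 5.35 × 0.79020 = 4.2276 W/m².
ΔF_B = 5.35 ln(611/260) = 5.35 × 0.85442 = 4.5711 W/m².
Difference: 4.2276 − 4.5711 = -0.3435 W/m².

ΔF_A − ΔF_B = -0.34 W/m²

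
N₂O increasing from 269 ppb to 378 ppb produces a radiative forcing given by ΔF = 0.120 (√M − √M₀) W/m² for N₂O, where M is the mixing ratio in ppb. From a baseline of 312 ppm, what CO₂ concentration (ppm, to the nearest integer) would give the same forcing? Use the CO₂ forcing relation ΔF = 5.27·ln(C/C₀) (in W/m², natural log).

C ≈ 334 ppm

N₂O forcing: 0.120 × (√378 − √269) = 0.120 × (19.4422 − 16.4012) = 0.120 × 3.0410 = 0.36492 W/m².
Set 5.27 ln(C/312) = 0.36492: ln(C/312) = 0.36492/5.27 = 0.06924, so C = 312 × e^0.06924 = 312 × 1.07169 = 334.37 ppm.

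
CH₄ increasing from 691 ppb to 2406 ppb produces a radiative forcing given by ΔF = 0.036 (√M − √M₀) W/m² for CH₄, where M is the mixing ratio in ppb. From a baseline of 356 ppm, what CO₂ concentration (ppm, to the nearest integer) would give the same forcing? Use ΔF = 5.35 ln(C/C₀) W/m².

C ≈ 415 ppm

CH₄ forcing: 0.036 × (√2406 − √691) = 0.036 × (49.0510 − 26.2869) = 0.036 × 22.7641 = 0.81951 W/m².
Set 5.35 ln(C/356) = 0.81951: ln(C/356) = 0.81951/5.35 = 0.15318, so C = 356 × e^0.15318 = 356 × 1.16553 = 414.93 ppm.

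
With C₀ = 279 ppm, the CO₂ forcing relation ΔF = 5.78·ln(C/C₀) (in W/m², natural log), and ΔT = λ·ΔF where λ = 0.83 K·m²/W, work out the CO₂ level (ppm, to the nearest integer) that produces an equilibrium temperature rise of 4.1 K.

C ≈ 656 ppm

Required forcing: ΔF = ΔT/λ = 4.1/0.83 = 4.9398 W/m².
Then ln(C/279) = ΔF/5.78 = 4.9398/5.78 = 0.85464.
So C = 279 × e^0.85464 = 279 × 2.35053 = 655.80 ppm.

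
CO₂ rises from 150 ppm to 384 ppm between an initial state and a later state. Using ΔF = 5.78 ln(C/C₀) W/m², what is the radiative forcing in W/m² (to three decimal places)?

ΔF = 5.433 W/m²

CO₂: 5.78 × ln(384/150) = 5.78 × ln(2.56000) = 5.78 × 0.94001 = 5.4333 W/m².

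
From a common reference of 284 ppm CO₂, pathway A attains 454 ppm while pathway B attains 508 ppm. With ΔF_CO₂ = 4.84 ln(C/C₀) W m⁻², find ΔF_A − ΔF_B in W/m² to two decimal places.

ΔF_A − ΔF_B = -0.54 W/m²

ΔF_A = 4.84 ln(454/284) = 4.84 × 0.46912 = 2.2705 W/m².
ΔF_B = 4.84 ln(508/284) = 4.84 × 0.58151 = 2.8145 W/m².
Difference: 2.2705 − 2.8145 = -0.5440 W/m².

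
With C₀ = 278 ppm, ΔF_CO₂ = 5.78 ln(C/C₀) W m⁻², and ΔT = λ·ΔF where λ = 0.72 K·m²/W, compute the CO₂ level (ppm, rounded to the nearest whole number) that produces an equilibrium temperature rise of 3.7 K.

Required forcing: ΔF = ΔT/λ = 3.7/0.72 = 5.1389 W/m².
Then ln(C/278) = ΔF/5.78 = 5.1389/5.78 = 0.88908.
So C = 278 × e^0.88908 = 278 × 2.43289 = 676.34 ppm.

C ≈ 676 ppm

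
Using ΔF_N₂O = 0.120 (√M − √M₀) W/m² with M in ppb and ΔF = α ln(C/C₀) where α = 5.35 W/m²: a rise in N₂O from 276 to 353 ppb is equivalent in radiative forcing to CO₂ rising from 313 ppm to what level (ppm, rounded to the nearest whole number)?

C ≈ 329 ppm

N₂O forcing: 0.120 × (√353 − √276) = 0.120 × (18.7883 − 16.6132) = 0.120 × 2.1751 = 0.26101 W/m².
Set 5.35 ln(C/313) = 0.26101: ln(C/313) = 0.26101/5.35 = 0.04879, so C = 313 × e^0.04879 = 313 × 1.05000 = 328.65 ppm.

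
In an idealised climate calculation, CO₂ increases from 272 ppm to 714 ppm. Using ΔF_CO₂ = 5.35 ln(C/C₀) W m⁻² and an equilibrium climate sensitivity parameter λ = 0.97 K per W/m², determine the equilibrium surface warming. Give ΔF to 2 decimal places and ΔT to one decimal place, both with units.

CO₂: 5.35 × ln(714/272) = 5.35 × ln(2.62500) = 5.35 × 0.96508 = 5.1632 W/m².
ΔT = λ ΔF = 0.97 × 5.16 = 5.0052 K.

ΔF = 5.16 W/m²; ΔT = 5.0 K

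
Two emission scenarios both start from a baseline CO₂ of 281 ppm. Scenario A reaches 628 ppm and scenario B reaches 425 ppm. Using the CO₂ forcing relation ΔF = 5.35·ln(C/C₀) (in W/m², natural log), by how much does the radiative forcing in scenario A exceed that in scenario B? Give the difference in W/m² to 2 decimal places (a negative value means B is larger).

ΔF_A − ΔF_B = 2.09 W/m²

ΔF_A = 5.35 ln(628/281) = 5.35 × 0.80419 = 4.3024 W/m².
ΔF_B = 5.35 ln(425/281) = 5.35 × 0.41373 = 2.2135 W/m².
Difference: 4.3024 − 2.2135 = 2.0889 W/m².
(Equivalently, ΔF_A − ΔF_B = 5.35 ln(628/425) = 5.35 × 0.39045 = 2.0889 W/m².)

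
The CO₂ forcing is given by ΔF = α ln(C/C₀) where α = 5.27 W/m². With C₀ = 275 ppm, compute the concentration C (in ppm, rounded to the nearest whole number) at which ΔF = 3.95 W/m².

C ≈ 582 ppm

Set 5.27 ln(C/275) = 3.95, so ln(C/275) = 3.95/5.27 = 0.74953.
Then C/275 = e^0.74953 = 2.11601, giving C = 275 × 2.11601 = 581.90 ppm.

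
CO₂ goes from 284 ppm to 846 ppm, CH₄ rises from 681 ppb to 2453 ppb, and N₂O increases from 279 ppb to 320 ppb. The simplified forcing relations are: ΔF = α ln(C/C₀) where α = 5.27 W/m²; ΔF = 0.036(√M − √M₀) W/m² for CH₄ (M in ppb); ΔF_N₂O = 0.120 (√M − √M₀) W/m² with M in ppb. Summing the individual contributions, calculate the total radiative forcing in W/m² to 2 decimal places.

ΔF = 6.74 W/m²

CO₂: 5.27 × ln(846/284) = 5.27 × ln(2.97887) = 5.27 × 1.09154 = 5.7524 W/m².
CH₄: 0.036 × (√2453 − √681) = 0.036 × (49.5278 − 26.0960) = 0.036 × 23.4318 = 0.8435 W/m².
N₂O: 0.120 × (√320 − √279) = 0.120 × (17.8885 − 16.7033) = 0.120 × 1.1852 = 0.1422 W/m².
Total ΔF = 5.7524 + 0.8435 + 0.1422 = 6.7381 W/m².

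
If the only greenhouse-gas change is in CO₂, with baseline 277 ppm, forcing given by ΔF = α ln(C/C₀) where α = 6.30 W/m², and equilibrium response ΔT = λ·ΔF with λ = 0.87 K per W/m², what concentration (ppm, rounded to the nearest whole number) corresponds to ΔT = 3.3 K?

Required forcing: ΔF = ΔT/λ = 3.3/0.87 = 3.7931 W/m².
Then ln(C/277) = ΔF/6.30 = 3.7931/6.30 = 0.60208.
So C = 277 × e^0.60208 = 277 × 1.82591 = 505.78 ppm.

C ≈ 506 ppm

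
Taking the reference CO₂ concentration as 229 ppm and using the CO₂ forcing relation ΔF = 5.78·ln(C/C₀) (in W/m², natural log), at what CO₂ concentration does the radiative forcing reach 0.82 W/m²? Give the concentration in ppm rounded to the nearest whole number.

C ≈ 264 ppm

Set 5.78 ln(C/229) = 0.82, so ln(C/229) = 0.82/5.78 = 0.14187.
Then C/229 = e^0.14187 = 1.15243, giving C = 229 × 1.15243 = 263.91 ppm.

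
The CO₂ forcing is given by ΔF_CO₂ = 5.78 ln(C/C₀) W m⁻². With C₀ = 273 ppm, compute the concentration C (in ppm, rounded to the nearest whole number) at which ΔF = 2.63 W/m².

C ≈ 430 ppm

Set 5.78 ln(C/273) = 2.63, so ln(C/273) = 2.63/5.78 = 0.45502.
Then C/273 = e^0.45502 = 1.57620, giving C = 273 × 1.57620 = 430.30 ppm.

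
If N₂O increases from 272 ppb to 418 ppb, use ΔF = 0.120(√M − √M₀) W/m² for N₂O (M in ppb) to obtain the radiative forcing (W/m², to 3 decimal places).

ΔF = 0.474 W/m²

N₂O: 0.120 × (√418 − √272) = 0.120 × (20.4450 − 16.4924) = 0.120 × 3.9526 = 0.4743 W/m².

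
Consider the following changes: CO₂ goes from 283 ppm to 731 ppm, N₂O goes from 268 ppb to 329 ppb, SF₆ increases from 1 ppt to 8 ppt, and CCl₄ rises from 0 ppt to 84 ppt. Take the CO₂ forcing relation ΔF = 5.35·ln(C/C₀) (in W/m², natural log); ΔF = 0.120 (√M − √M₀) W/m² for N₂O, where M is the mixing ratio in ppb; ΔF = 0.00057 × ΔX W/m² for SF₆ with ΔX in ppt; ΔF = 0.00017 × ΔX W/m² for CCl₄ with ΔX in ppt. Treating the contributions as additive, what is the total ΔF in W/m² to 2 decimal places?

CO₂: 5.35 × ln(731/283) = 5.35 × ln(2.58304) = 5.35 × 0.94897 = 5.0770 W/m².
N₂O: 0.120 × (√329 − √268) = 0.120 × (18.1384 − 16.3707) = 0.120 × 1.7677 = 0.2121 W/m².
SF₆: ΔF = 0.00057 × (8 − 1) = 0.00057 × 7 = 0.0040 W/m².
CCl₄: ΔF = 0.00017 × (84 − 0) = 0.00017 × 84 = 0.0143 W/m².
Total ΔF = 5.0770 + 0.2121 + 0.0040 + 0.0143 = 5.3074 W/m².

ΔF = 5.31 W/m²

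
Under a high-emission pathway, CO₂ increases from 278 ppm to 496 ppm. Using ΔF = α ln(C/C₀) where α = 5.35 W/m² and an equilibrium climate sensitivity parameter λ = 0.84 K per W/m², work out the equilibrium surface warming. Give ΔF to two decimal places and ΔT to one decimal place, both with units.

CO₂: 5.35 × ln(496/278) = 5.35 × ln(1.78417) = 5.35 × 0.57895 = 3.0974 W/m².
ΔT = λ ΔF = 0.84 × 3.10 = 2.6040 K.

ΔF = 3.10 W/m²; ΔT = 2.6 K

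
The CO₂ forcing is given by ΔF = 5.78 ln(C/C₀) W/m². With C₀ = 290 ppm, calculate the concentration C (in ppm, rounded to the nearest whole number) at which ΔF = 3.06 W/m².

Set 5.78 ln(C/290) = 3.06, so ln(C/290) = 3.06/5.78 = 0.52941.
Then C/290 = e^0.52941 = 1.69793, giving C = 290 × 1.69793 = 492.40 ppm.

C ≈ 492 ppm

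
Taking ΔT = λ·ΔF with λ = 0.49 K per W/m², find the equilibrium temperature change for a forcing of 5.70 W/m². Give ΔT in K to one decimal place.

ΔT = 2.8 K

ΔT = λ ΔF = 0.49 × 5.70 = 2.7930 K.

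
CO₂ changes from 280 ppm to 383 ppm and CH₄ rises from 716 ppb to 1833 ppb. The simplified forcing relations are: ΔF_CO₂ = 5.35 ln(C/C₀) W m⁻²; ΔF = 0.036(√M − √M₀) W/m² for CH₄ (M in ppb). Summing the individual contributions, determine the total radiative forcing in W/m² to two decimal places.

ΔF = 2.25 W/m²

CO₂: 5.35 × ln(383/280) = 5.35 × ln(1.36786) = 5.35 × 0.31325 = 1.6759 W/m².
CH₄: 0.036 × (√1833 − √716) = 0.036 × (42.8135 − 26.7582) = 0.036 × 16.0553 = 0.5780 W/m².
Total ΔF = 1.6759 + 0.5780 = 2.2539 W/m².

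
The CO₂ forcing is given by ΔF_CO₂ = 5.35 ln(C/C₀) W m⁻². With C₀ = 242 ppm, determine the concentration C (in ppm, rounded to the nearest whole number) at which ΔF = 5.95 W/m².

C ≈ 736 ppm

Set 5.35 ln(C/242) = 5.95, so ln(C/242) = 5.95/5.35 = 1.11215.
Then C/242 = e^1.11215 = 3.04089, giving C = 242 × 3.04089 = 735.90 ppm.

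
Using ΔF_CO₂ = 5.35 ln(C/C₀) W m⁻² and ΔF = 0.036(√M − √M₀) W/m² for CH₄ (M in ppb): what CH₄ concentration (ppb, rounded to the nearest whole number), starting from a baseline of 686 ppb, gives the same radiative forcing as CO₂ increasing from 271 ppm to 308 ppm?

M ≈ 2044 ppb

CO₂ forcing: 5.35 × ln(308/271) = 5.35 × 0.127981 = 0.68470 W/m².
Set 0.036(√M − √686) = 0.68470: √M = 0.68470/0.036 + √686 = 19.0194 + 26.1916 = 45.2110.
M = (45.2110)² = 2044.03 ppb.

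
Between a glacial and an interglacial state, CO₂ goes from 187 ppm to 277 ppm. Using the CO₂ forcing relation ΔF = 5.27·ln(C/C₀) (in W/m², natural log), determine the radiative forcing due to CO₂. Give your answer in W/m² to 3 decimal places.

CO₂ absorption bands are partially saturated, so forcing scales with the logarithm of the concentration ratio.
CO₂: 5.27 × ln(277/187) = 5.27 × ln(1.48128) = 5.27 × 0.39291 = 2.0706 W/m².

ΔF = 2.071 W/m²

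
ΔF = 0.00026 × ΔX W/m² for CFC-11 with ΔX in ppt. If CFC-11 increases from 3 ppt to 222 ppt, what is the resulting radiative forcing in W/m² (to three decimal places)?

ΔF = 0.057 W/m²

CFC-11: ΔF = 0.00026 × (222 − 3) = 0.00026 × 219 = 0.0569 W/m².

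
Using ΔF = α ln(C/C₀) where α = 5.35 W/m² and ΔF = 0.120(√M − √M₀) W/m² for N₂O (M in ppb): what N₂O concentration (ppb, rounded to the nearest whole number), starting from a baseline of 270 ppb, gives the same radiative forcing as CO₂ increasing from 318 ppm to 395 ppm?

CO₂ forcing: 5.35 × ln(395/318) = 5.35 × 0.216834 = 1.16006 W/m².
Set 0.120(√M − √270) = 1.16006: √M = 1.16006/0.120 + √270 = 9.6672 + 16.4317 = 26.0989.
M = (26.0989)² = 681.15 ppb.

M ≈ 681 ppb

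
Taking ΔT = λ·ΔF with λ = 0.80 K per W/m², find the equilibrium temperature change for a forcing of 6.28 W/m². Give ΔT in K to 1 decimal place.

ΔT = λ ΔF = 0.80 × 6.28 = 5.0240 K.

ΔT = 5.0 K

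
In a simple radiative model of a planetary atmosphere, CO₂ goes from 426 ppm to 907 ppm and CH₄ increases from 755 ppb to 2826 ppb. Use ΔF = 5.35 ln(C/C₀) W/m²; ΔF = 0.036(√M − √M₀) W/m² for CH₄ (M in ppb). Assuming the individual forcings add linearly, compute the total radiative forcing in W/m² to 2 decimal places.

ΔF = 4.97 W/m²

CO₂: 5.35 × ln(907/426) = 5.35 × ln(2.12911) = 5.35 × 0.75570 = 4.0430 W/m².
CH₄: 0.036 × (√2826 − √755) = 0.036 × (53.1601 − 27.4773) = 0.036 × 25.6828 = 0.9246 W/m².
Total ΔF = 4.0430 + 0.9246 = 4.9676 W/m².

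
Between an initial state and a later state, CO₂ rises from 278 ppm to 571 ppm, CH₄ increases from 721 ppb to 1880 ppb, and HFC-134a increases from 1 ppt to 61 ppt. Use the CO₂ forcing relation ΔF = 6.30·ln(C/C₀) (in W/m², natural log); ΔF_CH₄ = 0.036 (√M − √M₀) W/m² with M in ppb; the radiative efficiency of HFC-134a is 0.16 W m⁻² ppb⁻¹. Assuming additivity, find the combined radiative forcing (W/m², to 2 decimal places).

CO₂: 6.30 × ln(571/278) = 6.30 × ln(2.05396) = 6.30 × 0.71977 = 4.5346 W/m².
CH₄: 0.036 × (√1880 − √721) = 0.036 × (43.3590 − 26.8514) = 0.036 × 16.5076 = 0.5943 W/m².
HFC-134a: Δ = 61 − 1 = 60 ppt = 0.060 ppb; ΔF = 0.16 × 0.060 = 0.0096 W/m².
Total ΔF = 4.5346 + 0.5943 + 0.0096 = 5.1385 W/m².

ΔF = 5.14 W/m²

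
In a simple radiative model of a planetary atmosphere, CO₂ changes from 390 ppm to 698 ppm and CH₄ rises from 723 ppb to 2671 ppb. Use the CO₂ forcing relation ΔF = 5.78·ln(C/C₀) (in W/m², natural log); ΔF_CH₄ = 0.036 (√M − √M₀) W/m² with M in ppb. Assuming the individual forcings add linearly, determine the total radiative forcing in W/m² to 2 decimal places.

CO₂: 5.78 × ln(698/390) = 5.78 × ln(1.78974) = 5.78 × 0.58207 = 3.3644 W/m².
CH₄: 0.036 × (√2671 − √723) = 0.036 × (51.6817 − 26.8887) = 0.036 × 24.7930 = 0.8925 W/m².
Total ΔF = 3.3644 + 0.8925 = 4.2569 W/m².

ΔF = 4.26 W/m²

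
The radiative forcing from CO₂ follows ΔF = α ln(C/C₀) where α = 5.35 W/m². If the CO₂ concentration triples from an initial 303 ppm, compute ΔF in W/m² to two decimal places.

ΔF = 5.88 W/m²

Because the forcing depends only on the ratio C/C₀, the initial concentration does not enter.
ΔF = 5.35 × ln(3) = 5.35 × 1.09861 = 5.8776 W/m².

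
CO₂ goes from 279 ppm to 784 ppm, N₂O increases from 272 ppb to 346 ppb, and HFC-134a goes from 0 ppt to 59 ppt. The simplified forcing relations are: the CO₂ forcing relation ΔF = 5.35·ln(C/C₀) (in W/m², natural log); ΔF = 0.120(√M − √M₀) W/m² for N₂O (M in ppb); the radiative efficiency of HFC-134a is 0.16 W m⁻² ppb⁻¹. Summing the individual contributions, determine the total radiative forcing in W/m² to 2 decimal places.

ΔF = 5.79 W/m²

CO₂: 5.35 × ln(784/279) = 5.35 × ln(2.81004) = 5.35 × 1.03320 = 5.5276 W/m².
N₂O: 0.120 × (√346 − √272) = 0.120 × (18.6011 − 16.4924) = 0.120 × 2.1087 = 0.2530 W/m².
HFC-134a: Δ = 59 − 0 = 59 ppt = 0.059 ppb; ΔF = 0.16 × 0.059 = 0.0094 W/m².
Total ΔF = 5.5276 + 0.2530 + 0.0094 = 5.7900 W/m².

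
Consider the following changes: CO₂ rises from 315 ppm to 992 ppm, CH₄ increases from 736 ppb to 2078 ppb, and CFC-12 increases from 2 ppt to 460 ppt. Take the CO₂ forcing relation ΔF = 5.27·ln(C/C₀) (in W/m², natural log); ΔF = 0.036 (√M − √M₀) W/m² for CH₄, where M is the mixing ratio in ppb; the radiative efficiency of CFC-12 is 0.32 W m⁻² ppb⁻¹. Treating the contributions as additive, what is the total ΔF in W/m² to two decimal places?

CO₂: 5.27 × ln(992/315) = 5.27 × ln(3.14921) = 5.27 × 1.14715 = 6.0455 W/m².
CH₄: 0.036 × (√2078 − √736) = 0.036 × (45.5851 − 27.1293) = 0.036 × 18.4558 = 0.6644 W/m².
CFC-12: Δ = 460 − 2 = 458 ppt = 0.458 ppb; ΔF = 0.32 × 0.458 = 0.1466 W/m².
Total ΔF = 6.0455 + 0.6644 + 0.1466 = 6.8565 W/m².

ΔF = 6.86 W/m²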